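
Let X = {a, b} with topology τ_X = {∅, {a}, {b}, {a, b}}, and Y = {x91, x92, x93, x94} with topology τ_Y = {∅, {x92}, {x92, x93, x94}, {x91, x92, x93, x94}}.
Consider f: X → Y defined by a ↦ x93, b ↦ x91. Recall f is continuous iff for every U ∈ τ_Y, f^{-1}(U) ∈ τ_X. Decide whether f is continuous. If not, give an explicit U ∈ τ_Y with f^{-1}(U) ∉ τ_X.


f IS continuous.

Compute f^{-1}(U) for each U ∈ τ_Y:
  U = ∅: f^{-1}(U) = ∅ ∈ τ_X ✓.
  U = {x92}: f^{-1}(U) = ∅ ∈ τ_X ✓.
  U = {x92, x93, x94}: f^{-1}(U) = {a} ∈ τ_X ✓.
  U = {x91, x92, x93, x94}: f^{-1}(U) = {a, b} ∈ τ_X ✓.
Every preimage lies in τ_X, so f IS continuous.


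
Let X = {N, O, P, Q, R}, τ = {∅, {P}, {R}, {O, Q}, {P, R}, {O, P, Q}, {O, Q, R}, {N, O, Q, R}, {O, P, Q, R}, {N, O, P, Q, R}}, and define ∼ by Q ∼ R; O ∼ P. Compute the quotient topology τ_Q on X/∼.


X/∼ = {[N], [O=P], [Q=R]}; |τ_Q| = 3.

Equivalence classes: [N], [O=P], [Q=R].
Quotient map π: X → X/∼ sends N ↦ [N], O ↦ [O=P], P ↦ [O=P], Q ↦ [Q=R], R ↦ [Q=R].
For each subset V ⊆ X/∼, compute π^{-1}(V) ⊆ X and check whether π^{-1}(V) ∈ τ. V is open in τ_Q iff π^{-1}(V) ∈ τ.
  V = {}: π^{-1}(V) = ∅ ∈ τ ✓.
  V = {[N]}: π^{-1}(V) = {N} ∉ τ ✗.
  V = {[O=P]}: π^{-1}(V) = {O, P} ∉ τ ✗.
  V = {[N], [O=P]}: π^{-1}(V) = {N, O, P} ∉ τ ✗.
  V = {[Q=R]}: π^{-1}(V) = {Q, R} ∉ τ ✗.
  V = {[N], [Q=R]}: π^{-1}(V) = {N, Q, R} ∉ τ ✗.
  V = {[O=P], [Q=R]}: π^{-1}(V) = {O, P, Q, R} ∈ τ ✓.
  V = {[N], [O=P], [Q=R]}: π^{-1}(V) = {N, O, P, Q, R} ∈ τ ✓.
Open sets in the quotient: τ_Q = {{}, {[O=P], [Q=R]}, {[N], [O=P], [Q=R]}} (3 elements).


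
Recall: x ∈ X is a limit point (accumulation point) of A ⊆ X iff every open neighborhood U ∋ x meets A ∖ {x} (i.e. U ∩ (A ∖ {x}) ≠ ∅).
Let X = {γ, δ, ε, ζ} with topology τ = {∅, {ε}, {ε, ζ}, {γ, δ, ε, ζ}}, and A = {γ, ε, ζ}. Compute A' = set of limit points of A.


A' = {γ, δ, ζ}

For each x ∈ X, list the open sets U ∈ τ with x ∈ U, then check whether U ∩ (A ∖ {x}) ≠ ∅ for every such U.
  x = γ: opens ∋ x are {γ, δ, ε, ζ}; each meets A ∖ {γ}, so x IS a limit point.
  x = δ: opens ∋ x are {γ, δ, ε, ζ}; each meets A ∖ {δ}, so x IS a limit point.
  x = ε: open {ε} ∋ x has {ε} ∩ (A ∖ {ε}) = ∅, so x is NOT a limit point.
  x = ζ: opens ∋ x are {ε, ζ}, {γ, δ, ε, ζ}; each meets A ∖ {ζ}, so x IS a limit point.
Collecting: A' = {γ, δ, ζ}.


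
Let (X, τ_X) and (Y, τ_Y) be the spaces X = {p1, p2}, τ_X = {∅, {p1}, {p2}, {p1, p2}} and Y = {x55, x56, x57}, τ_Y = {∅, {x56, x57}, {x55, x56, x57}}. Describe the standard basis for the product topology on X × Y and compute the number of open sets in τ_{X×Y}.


Basis B = {∅ × ∅, {p1} × {x56, x57}, {p2} × {x56, x57}, {p1} × {x55, x56, x57}, {p2} × {x55, x56, x57}, {p1, p2} × {x56, x57}, {p1, p2} × {x55, x56, x57}}; |τ_{X×Y}| = 9.

Enumerate products U × V with U ∈ τ_X, V ∈ τ_Y (deduplicated):
  ∅ × ∅ = {} (∅)
  {p1} × {x56, x57} = {(p1,x56), (p1,x57)}
  {p2} × {x56, x57} = {(p2,x56), (p2,x57)}
  {p1} × {x55, x56, x57} = {(p1,x55), (p1,x56), (p1,x57)}
  {p2} × {x55, x56, x57} = {(p2,x55), (p2,x56), (p2,x57)}
  {p1, p2} × {x56, x57} = {(p1,x56), (p1,x57), (p2,x56), (p2,x57)}
  {p1, p2} × {x55, x56, x57} = {(p1,x55), (p1,x56), (p1,x57), (p2,x55), (p2,x56), (p2,x57)}
These 7 distinct sets form the basis B.
Close under arbitrary unions to get τ_{X×Y}; counting gives |τ_{X×Y}| = 9.


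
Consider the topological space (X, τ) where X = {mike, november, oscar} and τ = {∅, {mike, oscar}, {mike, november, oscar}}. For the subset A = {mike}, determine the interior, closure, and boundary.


int(A) = ∅, cl(A) = {mike, november, oscar}, ∂A = {mike, november, oscar}.

Closed sets in (X, τ) are complements of opens:
  closed(X, τ) = {∅, {november}, {mike, november, oscar}}.
int(A) = ⋃ {U ∈ τ : U ⊆ A}. Opens contained in A: ∅.
Taking the union of these: int(A) = ∅.
cl(A) = ⋂ {C closed : A ⊆ C}. Closed sets containing A: {mike, november, oscar}.
Intersecting these: cl(A) = {mike, november, oscar}.
∂A = cl(A) ∖ int(A) = {mike, november, oscar} ∖ ∅ = {mike, november, oscar}.


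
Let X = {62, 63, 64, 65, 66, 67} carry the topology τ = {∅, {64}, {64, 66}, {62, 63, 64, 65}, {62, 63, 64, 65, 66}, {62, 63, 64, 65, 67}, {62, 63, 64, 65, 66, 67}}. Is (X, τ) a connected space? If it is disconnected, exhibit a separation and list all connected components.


(X, τ) is connected.

Find clopen sets (U ∈ τ with X ∖ U ∈ τ):
  U = ∅, X ∖ U = {62, 63, 64, 65, 66, 67} — both open, so U is clopen.
  U = {62, 63, 64, 65, 66, 67}, X ∖ U = ∅ — both open, so U is clopen.
Only trivial clopens (∅ and X) exist, so (X, τ) is connected.
Compute connected components by grouping points that agree on all clopens:
  component: {62, 63, 64, 65, 66, 67}


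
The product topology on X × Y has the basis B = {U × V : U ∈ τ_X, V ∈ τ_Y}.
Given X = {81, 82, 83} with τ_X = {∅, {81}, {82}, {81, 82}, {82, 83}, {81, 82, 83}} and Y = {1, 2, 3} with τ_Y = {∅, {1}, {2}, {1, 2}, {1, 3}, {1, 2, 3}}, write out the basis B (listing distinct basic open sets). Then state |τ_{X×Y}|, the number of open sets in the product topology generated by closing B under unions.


Basis B = {∅ × ∅, {81} × {1}, {81} × {2}, {82} × {1}, {82} × {2}, {81} × {1, 2}, {81} × {1, 3}, {81, 82} × {1}, {81, 82} × {2}, {82} × {1, 2}, {82} × {1, 3}, {82, 83} × {1}, {82, 83} × {2}, {81} × {1, 2, 3}, {81, 82, 83} × {1}, {81, 82, 83} × {2}, {82} × {1, 2, 3}, {81, 82} × {1, 2}, {81, 82} × {1, 3}, {82, 83} × {1, 2}, {82, 83} × {1, 3}, {81, 82} × {1, 2, 3}, {81, 82, 83} × {1, 2}, {81, 82, 83} × {1, 3}, {82, 83} × {1, 2, 3}, {81, 82, 83} × {1, 2, 3}}; |τ_{X×Y}| = 108.

Enumerate products U × V with U ∈ τ_X, V ∈ τ_Y (deduplicated):
  ∅ × ∅ = {} (∅)
  {81} × {1} = {(81,1)}
  {81} × {2} = {(81,2)}
  {82} × {1} = {(82,1)}
  {82} × {2} = {(82,2)}
  {81} × {1, 2} = {(81,1), (81,2)}
  {81} × {1, 3} = {(81,1), (81,3)}
  {81, 82} × {1} = {(81,1), (82,1)}
  {81, 82} × {2} = {(81,2), (82,2)}
  {82} × {1, 2} = {(82,1), (82,2)}
  {82} × {1, 3} = {(82,1), (82,3)}
  {82, 83} × {1} = {(82,1), (83,1)}
  {82, 83} × {2} = {(82,2), (83,2)}
  {81} × {1, 2, 3} = {(81,1), (81,2), (81,3)}
  {81, 82, 83} × {1} = {(81,1), (82,1), (83,1)}
  {81, 82, 83} × {2} = {(81,2), (82,2), (83,2)}
  {82} × {1, 2, 3} = {(82,1), (82,2), (82,3)}
  {81, 82} × {1, 2} = {(81,1), (81,2), (82,1), (82,2)}
  {81, 82} × {1, 3} = {(81,1), (81,3), (82,1), (82,3)}
  {82, 83} × {1, 2} = {(82,1), (82,2), (83,1), (83,2)}
  {82, 83} × {1, 3} = {(82,1), (82,3), (83,1), (83,3)}
  {81, 82} × {1, 2, 3} = {(81,1), (81,2), (81,3), (82,1), (82,2), (82,3)}
  {81, 82, 83} × {1, 2} = {(81,1), (81,2), (82,1), (82,2), (83,1), (83,2)}
  {81, 82, 83} × {1, 3} = {(81,1), (81,3), (82,1), (82,3), (83,1), (83,3)}
  {82, 83} × {1, 2, 3} = {(82,1), (82,2), (82,3), (83,1), (83,2), (83,3)}
  {81, 82, 83} × {1, 2, 3} = {(81,1), (81,2), (81,3), (82,1), (82,2), (82,3), (83,1), (83,2), (83,3)}
These 26 distinct sets form the basis B.
Close under arbitrary unions to get τ_{X×Y}; counting gives |τ_{X×Y}| = 108.


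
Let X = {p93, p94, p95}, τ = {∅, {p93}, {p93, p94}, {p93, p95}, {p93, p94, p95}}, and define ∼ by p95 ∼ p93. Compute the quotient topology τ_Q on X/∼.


X/∼ = {[p93=p95], [p94]}; |τ_Q| = 3.

Equivalence classes: [p93=p95], [p94].
Quotient map π: X → X/∼ sends p93 ↦ [p93=p95], p94 ↦ [p94], p95 ↦ [p93=p95].
For each subset V ⊆ X/∼, compute π^{-1}(V) ⊆ X and check whether π^{-1}(V) ∈ τ. V is open in τ_Q iff π^{-1}(V) ∈ τ.
  V = {}: π^{-1}(V) = ∅ ∈ τ ✓.
  V = {[p93=p95]}: π^{-1}(V) = {p93, p95} ∈ τ ✓.
  V = {[p94]}: π^{-1}(V) = {p94} ∉ τ ✗.
  V = {[p93=p95], [p94]}: π^{-1}(V) = {p93, p94, p95} ∈ τ ✓.
Open sets in the quotient: τ_Q = {{}, {[p93=p95]}, {[p93=p95], [p94]}} (3 elements).


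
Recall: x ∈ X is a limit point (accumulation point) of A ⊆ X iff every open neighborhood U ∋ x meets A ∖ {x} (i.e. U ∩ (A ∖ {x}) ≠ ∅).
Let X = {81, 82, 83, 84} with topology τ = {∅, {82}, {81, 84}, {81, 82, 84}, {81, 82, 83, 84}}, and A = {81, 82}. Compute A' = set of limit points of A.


A' = {83, 84}

For each x ∈ X, list the open sets U ∈ τ with x ∈ U, then check whether U ∩ (A ∖ {x}) ≠ ∅ for every such U.
  x = 81: open {81, 84} ∋ x has {81, 84} ∩ (A ∖ {81}) = ∅, so x is NOT a limit point.
  x = 82: open {82} ∋ x has {82} ∩ (A ∖ {82}) = ∅, so x is NOT a limit point.
  x = 83: opens ∋ x are {81, 82, 83, 84}; each meets A ∖ {83}, so x IS a limit point.
  x = 84: opens ∋ x are {81, 84}, {81, 82, 84}, {81, 82, 83, 84}; each meets A ∖ {84}, so x IS a limit point.
Collecting: A' = {83, 84}.


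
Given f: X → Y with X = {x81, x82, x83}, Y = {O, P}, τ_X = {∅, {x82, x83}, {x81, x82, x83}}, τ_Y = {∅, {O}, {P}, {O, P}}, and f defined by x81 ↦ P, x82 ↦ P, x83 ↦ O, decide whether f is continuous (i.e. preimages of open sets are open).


f is NOT continuous.

Compute f^{-1}(U) for each U ∈ τ_Y:
  U = ∅: f^{-1}(U) = ∅ ∈ τ_X ✓.
  U = {O}: f^{-1}(U) = {x83} ∉ τ_X ✗.
  U = {P}: f^{-1}(U) = {x81, x82} ∉ τ_X ✗.
  U = {O, P}: f^{-1}(U) = {x81, x82, x83} ∈ τ_X ✓.
Found U = {O} with f^{-1}(U) = {x83} not in τ_X. Therefore f is NOT continuous.


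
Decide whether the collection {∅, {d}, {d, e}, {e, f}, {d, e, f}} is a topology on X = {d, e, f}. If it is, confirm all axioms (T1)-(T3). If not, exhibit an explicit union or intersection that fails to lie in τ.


τ is NOT a topology on X.

Axiom (T1): ∅ ∈ τ? Yes; X ∈ τ? Yes.
Axiom (T2/T3): check pairwise unions and intersections of members of τ.
Counterexample for (T3): {d, e} ∩ {e, f} = {e} ∉ τ. Therefore τ is NOT a topology.


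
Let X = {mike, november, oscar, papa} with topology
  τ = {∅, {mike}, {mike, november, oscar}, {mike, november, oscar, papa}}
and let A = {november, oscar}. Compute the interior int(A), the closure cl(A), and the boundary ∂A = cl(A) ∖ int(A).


int(A) = ∅, cl(A) = {november, oscar, papa}, ∂A = {november, oscar, papa}.

Closed sets in (X, τ) are complements of opens:
  closed(X, τ) = {∅, {papa}, {november, oscar, papa}, {mike, november, oscar, papa}}.
int(A) = ⋃ {U ∈ τ : U ⊆ A}. Opens contained in A: ∅.
Taking the union of these: int(A) = ∅.
cl(A) = ⋂ {C closed : A ⊆ C}. Closed sets containing A: {november, oscar, papa}, {mike, november, oscar, papa}.
Intersecting these: cl(A) = {november, oscar, papa}.
∂A = cl(A) ∖ int(A) = {november, oscar, papa} ∖ ∅ = {november, oscar, papa}.


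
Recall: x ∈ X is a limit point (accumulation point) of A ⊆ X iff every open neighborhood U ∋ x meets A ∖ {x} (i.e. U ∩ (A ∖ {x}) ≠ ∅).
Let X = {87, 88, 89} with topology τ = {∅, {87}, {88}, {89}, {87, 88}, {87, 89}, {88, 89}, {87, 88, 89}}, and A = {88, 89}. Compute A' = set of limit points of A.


A' = ∅

For each x ∈ X, list the open sets U ∈ τ with x ∈ U, then check whether U ∩ (A ∖ {x}) ≠ ∅ for every such U.
  x = 87: open {87} ∋ x has {87} ∩ (A ∖ {87}) = ∅, so x is NOT a limit point.
  x = 88: open {88} ∋ x has {88} ∩ (A ∖ {88}) = ∅, so x is NOT a limit point.
  x = 89: open {89} ∋ x has {89} ∩ (A ∖ {89}) = ∅, so x is NOT a limit point.
Collecting: A' = ∅.


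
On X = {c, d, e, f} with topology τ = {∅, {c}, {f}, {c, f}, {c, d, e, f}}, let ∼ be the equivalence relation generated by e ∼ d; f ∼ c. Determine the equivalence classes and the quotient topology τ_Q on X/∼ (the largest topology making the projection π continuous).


X/∼ = {[c=f], [d=e]}; |τ_Q| = 3.

Equivalence classes: [c=f], [d=e].
Quotient map π: X → X/∼ sends c ↦ [c=f], d ↦ [d=e], e ↦ [d=e], f ↦ [c=f].
For each subset V ⊆ X/∼, compute π^{-1}(V) ⊆ X and check whether π^{-1}(V) ∈ τ. V is open in τ_Q iff π^{-1}(V) ∈ τ.
  V = {}: π^{-1}(V) = ∅ ∈ τ ✓.
  V = {[c=f]}: π^{-1}(V) = {c, f} ∈ τ ✓.
  V = {[d=e]}: π^{-1}(V) = {d, e} ∉ τ ✗.
  V = {[c=f], [d=e]}: π^{-1}(V) = {c, d, e, f} ∈ τ ✓.
Open sets in the quotient: τ_Q = {{}, {[c=f]}, {[c=f], [d=e]}} (3 elements).


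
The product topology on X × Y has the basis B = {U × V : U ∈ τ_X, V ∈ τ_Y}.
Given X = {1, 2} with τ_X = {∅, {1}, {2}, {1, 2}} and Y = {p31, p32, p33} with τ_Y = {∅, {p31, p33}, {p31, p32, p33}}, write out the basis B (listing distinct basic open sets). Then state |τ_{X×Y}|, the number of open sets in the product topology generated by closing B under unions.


Basis B = {∅ × ∅, {1} × {p31, p33}, {2} × {p31, p33}, {1} × {p31, p32, p33}, {2} × {p31, p32, p33}, {1, 2} × {p31, p33}, {1, 2} × {p31, p32, p33}}; |τ_{X×Y}| = 9.

Enumerate products U × V with U ∈ τ_X, V ∈ τ_Y (deduplicated):
  ∅ × ∅ = {} (∅)
  {1} × {p31, p33} = {(1,p31), (1,p33)}
  {2} × {p31, p33} = {(2,p31), (2,p33)}
  {1} × {p31, p32, p33} = {(1,p31), (1,p32), (1,p33)}
  {2} × {p31, p32, p33} = {(2,p31), (2,p32), (2,p33)}
  {1, 2} × {p31, p33} = {(1,p31), (1,p33), (2,p31), (2,p33)}
  {1, 2} × {p31, p32, p33} = {(1,p31), (1,p32), (1,p33), (2,p31), (2,p32), (2,p33)}
These 7 distinct sets form the basis B.
Close under arbitrary unions to get τ_{X×Y}; counting gives |τ_{X×Y}| = 9.


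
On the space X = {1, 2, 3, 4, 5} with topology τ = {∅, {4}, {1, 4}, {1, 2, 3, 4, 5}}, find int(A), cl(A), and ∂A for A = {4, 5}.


int(A) = {4}, cl(A) = {1, 2, 3, 4, 5}, ∂A = {1, 2, 3, 5}.

Closed sets in (X, τ) are complements of opens:
  closed(X, τ) = {∅, {2, 3, 5}, {1, 2, 3, 5}, {1, 2, 3, 4, 5}}.
int(A) = ⋃ {U ∈ τ : U ⊆ A}. Opens contained in A: ∅, {4}.
Taking the union of these: int(A) = {4}.
cl(A) = ⋂ {C closed : A ⊆ C}. Closed sets containing A: {1, 2, 3, 4, 5}.
Intersecting these: cl(A) = {1, 2, 3, 4, 5}.
∂A = cl(A) ∖ int(A) = {1, 2, 3, 4, 5} ∖ {4} = {1, 2, 3, 5}.


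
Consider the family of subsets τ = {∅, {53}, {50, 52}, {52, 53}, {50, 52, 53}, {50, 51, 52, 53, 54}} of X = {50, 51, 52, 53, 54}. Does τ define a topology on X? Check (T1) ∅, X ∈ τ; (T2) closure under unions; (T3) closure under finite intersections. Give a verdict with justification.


τ is NOT a topology on X.

Axiom (T1): ∅ ∈ τ? Yes; X ∈ τ? Yes.
Axiom (T2/T3): check pairwise unions and intersections of members of τ.
Counterexample for (T3): {50, 52} ∩ {52, 53} = {52} ∉ τ. Therefore τ is NOT a topology.


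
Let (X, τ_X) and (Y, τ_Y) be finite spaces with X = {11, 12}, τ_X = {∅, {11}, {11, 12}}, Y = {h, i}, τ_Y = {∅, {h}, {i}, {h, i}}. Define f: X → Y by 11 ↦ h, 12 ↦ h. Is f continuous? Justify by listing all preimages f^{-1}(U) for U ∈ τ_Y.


f IS continuous.

Compute f^{-1}(U) for each U ∈ τ_Y:
  U = ∅: f^{-1}(U) = ∅ ∈ τ_X ✓.
  U = {h}: f^{-1}(U) = {11, 12} ∈ τ_X ✓.
  U = {i}: f^{-1}(U) = ∅ ∈ τ_X ✓.
  U = {h, i}: f^{-1}(U) = {11, 12} ∈ τ_X ✓.
Every preimage lies in τ_X, so f IS continuous.


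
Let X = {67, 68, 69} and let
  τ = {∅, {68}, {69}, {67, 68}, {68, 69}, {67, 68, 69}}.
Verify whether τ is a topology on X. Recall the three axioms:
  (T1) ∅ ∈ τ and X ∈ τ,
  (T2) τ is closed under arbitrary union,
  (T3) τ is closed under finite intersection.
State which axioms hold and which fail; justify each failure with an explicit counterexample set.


τ IS a topology on X.

Axiom (T1): ∅ ∈ τ? Yes; X ∈ τ? Yes.
Axiom (T2/T3): check pairwise unions and intersections of members of τ.
All pairwise intersections and unions checked — each lies in τ. Therefore τ satisfies (T1), (T2), (T3): it IS a topology on X.


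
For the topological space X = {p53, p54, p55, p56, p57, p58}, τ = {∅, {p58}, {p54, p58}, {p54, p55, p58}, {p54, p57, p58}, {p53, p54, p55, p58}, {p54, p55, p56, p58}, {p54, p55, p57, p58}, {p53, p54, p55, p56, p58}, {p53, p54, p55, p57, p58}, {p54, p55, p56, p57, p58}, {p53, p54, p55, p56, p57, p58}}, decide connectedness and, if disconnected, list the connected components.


(X, τ) is connected.

Find clopen sets (U ∈ τ with X ∖ U ∈ τ):
  U = ∅, X ∖ U = {p53, p54, p55, p56, p57, p58} — both open, so U is clopen.
  U = {p53, p54, p55, p56, p57, p58}, X ∖ U = ∅ — both open, so U is clopen.
Only trivial clopens (∅ and X) exist, so (X, τ) is connected.
Compute connected components by grouping points that agree on all clopens:
  component: {p53, p54, p55, p56, p57, p58}


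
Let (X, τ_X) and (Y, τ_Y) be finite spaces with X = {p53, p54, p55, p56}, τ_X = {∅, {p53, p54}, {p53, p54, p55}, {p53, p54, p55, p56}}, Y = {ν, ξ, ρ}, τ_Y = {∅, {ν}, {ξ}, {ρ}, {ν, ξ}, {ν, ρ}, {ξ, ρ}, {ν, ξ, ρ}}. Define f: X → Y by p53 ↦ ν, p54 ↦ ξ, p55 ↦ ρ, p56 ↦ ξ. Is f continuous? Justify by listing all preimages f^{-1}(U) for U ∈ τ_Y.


f is NOT continuous.

Compute f^{-1}(U) for each U ∈ τ_Y:
  U = ∅: f^{-1}(U) = ∅ ∈ τ_X ✓.
  U = {ν}: f^{-1}(U) = {p53} ∉ τ_X ✗.
  U = {ξ}: f^{-1}(U) = {p54, p56} ∉ τ_X ✗.
  U = {ρ}: f^{-1}(U) = {p55} ∉ τ_X ✗.
  U = {ν, ξ}: f^{-1}(U) = {p53, p54, p56} ∉ τ_X ✗.
  U = {ν, ρ}: f^{-1}(U) = {p53, p55} ∉ τ_X ✗.
  U = {ξ, ρ}: f^{-1}(U) = {p54, p55, p56} ∉ τ_X ✗.
  U = {ν, ξ, ρ}: f^{-1}(U) = {p53, p54, p55, p56} ∈ τ_X ✓.
Found U = {ν} with f^{-1}(U) = {p53} not in τ_X. Therefore f is NOT continuous.


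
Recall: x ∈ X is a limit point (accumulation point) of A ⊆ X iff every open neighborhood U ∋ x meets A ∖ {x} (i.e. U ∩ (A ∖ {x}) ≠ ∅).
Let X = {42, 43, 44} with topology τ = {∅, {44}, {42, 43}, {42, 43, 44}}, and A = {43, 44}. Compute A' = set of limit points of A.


A' = {42}

For each x ∈ X, list the open sets U ∈ τ with x ∈ U, then check whether U ∩ (A ∖ {x}) ≠ ∅ for every such U.
  x = 42: opens ∋ x are {42, 43}, {42, 43, 44}; each meets A ∖ {42}, so x IS a limit point.
  x = 43: open {42, 43} ∋ x has {42, 43} ∩ (A ∖ {43}) = ∅, so x is NOT a limit point.
  x = 44: open {44} ∋ x has {44} ∩ (A ∖ {44}) = ∅, so x is NOT a limit point.
Collecting: A' = {42}.


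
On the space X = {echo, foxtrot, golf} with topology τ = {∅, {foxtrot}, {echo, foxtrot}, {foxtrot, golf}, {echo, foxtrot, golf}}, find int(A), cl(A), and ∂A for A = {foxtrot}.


int(A) = {foxtrot}, cl(A) = {echo, foxtrot, golf}, ∂A = {echo, golf}.

Closed sets in (X, τ) are complements of opens:
  closed(X, τ) = {∅, {echo}, {golf}, {echo, golf}, {echo, foxtrot, golf}}.
int(A) = ⋃ {U ∈ τ : U ⊆ A}. Opens contained in A: ∅, {foxtrot}.
Taking the union of these: int(A) = {foxtrot}.
cl(A) = ⋂ {C closed : A ⊆ C}. Closed sets containing A: {echo, foxtrot, golf}.
Intersecting these: cl(A) = {echo, foxtrot, golf}.
∂A = cl(A) ∖ int(A) = {echo, foxtrot, golf} ∖ {foxtrot} = {echo, golf}.


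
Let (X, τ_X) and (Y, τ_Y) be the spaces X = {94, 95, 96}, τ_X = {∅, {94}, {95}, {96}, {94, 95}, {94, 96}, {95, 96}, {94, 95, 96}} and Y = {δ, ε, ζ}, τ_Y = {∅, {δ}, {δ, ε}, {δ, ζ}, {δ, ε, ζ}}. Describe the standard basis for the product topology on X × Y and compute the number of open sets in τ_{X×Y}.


Basis B = {∅ × ∅, {94} × {δ}, {95} × {δ}, {96} × {δ}, {94} × {δ, ε}, {94} × {δ, ζ}, {94, 95} × {δ}, {94, 96} × {δ}, {95} × {δ, ε}, {95} × {δ, ζ}, {95, 96} × {δ}, {96} × {δ, ε}, {96} × {δ, ζ}, {94} × {δ, ε, ζ}, {94, 95, 96} × {δ}, {95} × {δ, ε, ζ}, {96} × {δ, ε, ζ}, {94, 95} × {δ, ε}, {94, 96} × {δ, ε}, {94, 95} × {δ, ζ}, {94, 96} × {δ, ζ}, {95, 96} × {δ, ε}, {95, 96} × {δ, ζ}, {94, 95} × {δ, ε, ζ}, {94, 96} × {δ, ε, ζ}, {94, 95, 96} × {δ, ε}, {94, 95, 96} × {δ, ζ}, {95, 96} × {δ, ε, ζ}, {94, 95, 96} × {δ, ε, ζ}}; |τ_{X×Y}| = 125.

Enumerate products U × V with U ∈ τ_X, V ∈ τ_Y (deduplicated):
  ∅ × ∅ = {} (∅)
  {94} × {δ} = {(94,δ)}
  {95} × {δ} = {(95,δ)}
  {96} × {δ} = {(96,δ)}
  {94} × {δ, ε} = {(94,δ), (94,ε)}
  {94} × {δ, ζ} = {(94,δ), (94,ζ)}
  {94, 95} × {δ} = {(94,δ), (95,δ)}
  {94, 96} × {δ} = {(94,δ), (96,δ)}
  {95} × {δ, ε} = {(95,δ), (95,ε)}
  {95} × {δ, ζ} = {(95,δ), (95,ζ)}
  {95, 96} × {δ} = {(95,δ), (96,δ)}
  {96} × {δ, ε} = {(96,δ), (96,ε)}
  {96} × {δ, ζ} = {(96,δ), (96,ζ)}
  {94} × {δ, ε, ζ} = {(94,δ), (94,ε), (94,ζ)}
  {94, 95, 96} × {δ} = {(94,δ), (95,δ), (96,δ)}
  {95} × {δ, ε, ζ} = {(95,δ), (95,ε), (95,ζ)}
  {96} × {δ, ε, ζ} = {(96,δ), (96,ε), (96,ζ)}
  {94, 95} × {δ, ε} = {(94,δ), (94,ε), (95,δ), (95,ε)}
  {94, 96} × {δ, ε} = {(94,δ), (94,ε), (96,δ), (96,ε)}
  {94, 95} × {δ, ζ} = {(94,δ), (94,ζ), (95,δ), (95,ζ)}
  {94, 96} × {δ, ζ} = {(94,δ), (94,ζ), (96,δ), (96,ζ)}
  {95, 96} × {δ, ε} = {(95,δ), (95,ε), (96,δ), (96,ε)}
  {95, 96} × {δ, ζ} = {(95,δ), (95,ζ), (96,δ), (96,ζ)}
  {94, 95} × {δ, ε, ζ} = {(94,δ), (94,ε), (94,ζ), (95,δ), (95,ε), (95,ζ)}
  {94, 96} × {δ, ε, ζ} = {(94,δ), (94,ε), (94,ζ), (96,δ), (96,ε), (96,ζ)}
  {94, 95, 96} × {δ, ε} = {(94,δ), (94,ε), (95,δ), (95,ε), (96,δ), (96,ε)}
  {94, 95, 96} × {δ, ζ} = {(94,δ), (94,ζ), (95,δ), (95,ζ), (96,δ), (96,ζ)}
  {95, 96} × {δ, ε, ζ} = {(95,δ), (95,ε), (95,ζ), (96,δ), (96,ε), (96,ζ)}
  {94, 95, 96} × {δ, ε, ζ} = {(94,δ), (94,ε), (94,ζ), (95,δ), (95,ε), (95,ζ), (96,δ), (96,ε), (96,ζ)}
These 29 distinct sets form the basis B.
Close under arbitrary unions to get τ_{X×Y}; counting gives |τ_{X×Y}| = 125.


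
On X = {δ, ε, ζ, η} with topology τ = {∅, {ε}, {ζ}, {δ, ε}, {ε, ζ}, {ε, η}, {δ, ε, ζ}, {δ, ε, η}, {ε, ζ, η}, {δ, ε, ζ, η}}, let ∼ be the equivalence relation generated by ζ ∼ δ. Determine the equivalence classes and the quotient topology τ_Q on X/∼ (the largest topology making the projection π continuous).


X/∼ = {[δ=ζ], [ε], [η]}; |τ_Q| = 5.

Equivalence classes: [δ=ζ], [ε], [η].
Quotient map π: X → X/∼ sends δ ↦ [δ=ζ], ε ↦ [ε], ζ ↦ [δ=ζ], η ↦ [η].
For each subset V ⊆ X/∼, compute π^{-1}(V) ⊆ X and check whether π^{-1}(V) ∈ τ. V is open in τ_Q iff π^{-1}(V) ∈ τ.
  V = {}: π^{-1}(V) = ∅ ∈ τ ✓.
  V = {[δ=ζ]}: π^{-1}(V) = {δ, ζ} ∉ τ ✗.
  V = {[ε]}: π^{-1}(V) = {ε} ∈ τ ✓.
  V = {[δ=ζ], [ε]}: π^{-1}(V) = {δ, ε, ζ} ∈ τ ✓.
  V = {[η]}: π^{-1}(V) = {η} ∉ τ ✗.
  V = {[δ=ζ], [η]}: π^{-1}(V) = {δ, ζ, η} ∉ τ ✗.
  V = {[ε], [η]}: π^{-1}(V) = {ε, η} ∈ τ ✓.
  V = {[δ=ζ], [ε], [η]}: π^{-1}(V) = {δ, ε, ζ, η} ∈ τ ✓.
Open sets in the quotient: τ_Q = {{}, {[ε]}, {[δ=ζ], [ε]}, {[ε], [η]}, {[δ=ζ], [ε], [η]}} (5 elements).


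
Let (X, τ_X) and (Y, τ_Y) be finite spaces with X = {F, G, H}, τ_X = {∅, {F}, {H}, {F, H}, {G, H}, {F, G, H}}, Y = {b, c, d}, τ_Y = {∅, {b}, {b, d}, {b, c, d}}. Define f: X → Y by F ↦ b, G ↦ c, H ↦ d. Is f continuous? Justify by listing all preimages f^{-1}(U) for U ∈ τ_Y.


f IS continuous.

Compute f^{-1}(U) for each U ∈ τ_Y:
  U = ∅: f^{-1}(U) = ∅ ∈ τ_X ✓.
  U = {b}: f^{-1}(U) = {F} ∈ τ_X ✓.
  U = {b, d}: f^{-1}(U) = {F, H} ∈ τ_X ✓.
  U = {b, c, d}: f^{-1}(U) = {F, G, H} ∈ τ_X ✓.
Every preimage lies in τ_X, so f IS continuous.


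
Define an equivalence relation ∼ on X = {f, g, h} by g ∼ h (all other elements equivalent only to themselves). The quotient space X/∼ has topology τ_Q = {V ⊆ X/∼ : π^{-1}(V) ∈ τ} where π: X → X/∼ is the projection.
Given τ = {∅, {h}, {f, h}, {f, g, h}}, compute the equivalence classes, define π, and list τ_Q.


X/∼ = {[f], [g=h]}; |τ_Q| = 2.

Equivalence classes: [f], [g=h].
Quotient map π: X → X/∼ sends f ↦ [f], g ↦ [g=h], h ↦ [g=h].
For each subset V ⊆ X/∼, compute π^{-1}(V) ⊆ X and check whether π^{-1}(V) ∈ τ. V is open in τ_Q iff π^{-1}(V) ∈ τ.
  V = {}: π^{-1}(V) = ∅ ∈ τ ✓.
  V = {[f]}: π^{-1}(V) = {f} ∉ τ ✗.
  V = {[g=h]}: π^{-1}(V) = {g, h} ∉ τ ✗.
  V = {[f], [g=h]}: π^{-1}(V) = {f, g, h} ∈ τ ✓.
Open sets in the quotient: τ_Q = {{}, {[f], [g=h]}} (2 elements).


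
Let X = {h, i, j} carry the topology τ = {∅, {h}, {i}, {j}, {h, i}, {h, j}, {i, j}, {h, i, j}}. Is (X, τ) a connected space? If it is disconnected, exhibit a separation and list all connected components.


(X, τ) is disconnected; components = [{h}, {i}, {j}].

Find clopen sets (U ∈ τ with X ∖ U ∈ τ):
  U = ∅, X ∖ U = {h, i, j} — both open, so U is clopen.
  U = {h}, X ∖ U = {i, j} — both open, so U is clopen.
  U = {i}, X ∖ U = {h, j} — both open, so U is clopen.
  U = {j}, X ∖ U = {h, i} — both open, so U is clopen.
  U = {h, i}, X ∖ U = {j} — both open, so U is clopen.
  U = {h, j}, X ∖ U = {i} — both open, so U is clopen.
  U = {i, j}, X ∖ U = {h} — both open, so U is clopen.
  U = {h, i, j}, X ∖ U = ∅ — both open, so U is clopen.
Nontrivial clopen(s) exist: e.g. {i, j}. So (X, τ) is disconnected.
Compute connected components by grouping points that agree on all clopens:
  component: {h}
  component: {i}
  component: {j}


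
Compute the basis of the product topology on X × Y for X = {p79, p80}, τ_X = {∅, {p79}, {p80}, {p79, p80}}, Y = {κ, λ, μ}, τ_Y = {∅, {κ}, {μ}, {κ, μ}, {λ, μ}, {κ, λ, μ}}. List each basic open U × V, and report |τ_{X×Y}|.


Basis B = {∅ × ∅, {p79} × {κ}, {p79} × {μ}, {p80} × {κ}, {p80} × {μ}, {p79} × {κ, μ}, {p79, p80} × {κ}, {p79} × {λ, μ}, {p79, p80} × {μ}, {p80} × {κ, μ}, {p80} × {λ, μ}, {p79} × {κ, λ, μ}, {p80} × {κ, λ, μ}, {p79, p80} × {κ, μ}, {p79, p80} × {λ, μ}, {p79, p80} × {κ, λ, μ}}; |τ_{X×Y}| = 36.

Enumerate products U × V with U ∈ τ_X, V ∈ τ_Y (deduplicated):
  ∅ × ∅ = {} (∅)
  {p79} × {κ} = {(p79,κ)}
  {p79} × {μ} = {(p79,μ)}
  {p80} × {κ} = {(p80,κ)}
  {p80} × {μ} = {(p80,μ)}
  {p79} × {κ, μ} = {(p79,κ), (p79,μ)}
  {p79, p80} × {κ} = {(p79,κ), (p80,κ)}
  {p79} × {λ, μ} = {(p79,λ), (p79,μ)}
  {p79, p80} × {μ} = {(p79,μ), (p80,μ)}
  {p80} × {κ, μ} = {(p80,κ), (p80,μ)}
  {p80} × {λ, μ} = {(p80,λ), (p80,μ)}
  {p79} × {κ, λ, μ} = {(p79,κ), (p79,λ), (p79,μ)}
  {p80} × {κ, λ, μ} = {(p80,κ), (p80,λ), (p80,μ)}
  {p79, p80} × {κ, μ} = {(p79,κ), (p79,μ), (p80,κ), (p80,μ)}
  {p79, p80} × {λ, μ} = {(p79,λ), (p79,μ), (p80,λ), (p80,μ)}
  {p79, p80} × {κ, λ, μ} = {(p79,κ), (p79,λ), (p79,μ), (p80,κ), (p80,λ), (p80,μ)}
These 16 distinct sets form the basis B.
Close under arbitrary unions to get τ_{X×Y}; counting gives |τ_{X×Y}| = 36.


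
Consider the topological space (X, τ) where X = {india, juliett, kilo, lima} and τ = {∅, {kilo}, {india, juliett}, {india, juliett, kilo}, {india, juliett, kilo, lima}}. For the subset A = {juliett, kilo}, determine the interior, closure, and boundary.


int(A) = {kilo}, cl(A) = {india, juliett, kilo, lima}, ∂A = {india, juliett, lima}.

Closed sets in (X, τ) are complements of opens:
  closed(X, τ) = {∅, {lima}, {kilo, lima}, {india, juliett, lima}, {india, juliett, kilo, lima}}.
int(A) = ⋃ {U ∈ τ : U ⊆ A}. Opens contained in A: ∅, {kilo}.
Taking the union of these: int(A) = {kilo}.
cl(A) = ⋂ {C closed : A ⊆ C}. Closed sets containing A: {india, juliett, kilo, lima}.
Intersecting these: cl(A) = {india, juliett, kilo, lima}.
∂A = cl(A) ∖ int(A) = {india, juliett, kilo, lima} ∖ {kilo} = {india, juliett, lima}.


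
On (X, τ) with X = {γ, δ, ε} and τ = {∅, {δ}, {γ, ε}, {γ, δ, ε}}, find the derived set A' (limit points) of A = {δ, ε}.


A' = {γ}

For each x ∈ X, list the open sets U ∈ τ with x ∈ U, then check whether U ∩ (A ∖ {x}) ≠ ∅ for every such U.
  x = γ: opens ∋ x are {γ, ε}, {γ, δ, ε}; each meets A ∖ {γ}, so x IS a limit point.
  x = δ: open {δ} ∋ x has {δ} ∩ (A ∖ {δ}) = ∅, so x is NOT a limit point.
  x = ε: open {γ, ε} ∋ x has {γ, ε} ∩ (A ∖ {ε}) = ∅, so x is NOT a limit point.
Collecting: A' = {γ}.


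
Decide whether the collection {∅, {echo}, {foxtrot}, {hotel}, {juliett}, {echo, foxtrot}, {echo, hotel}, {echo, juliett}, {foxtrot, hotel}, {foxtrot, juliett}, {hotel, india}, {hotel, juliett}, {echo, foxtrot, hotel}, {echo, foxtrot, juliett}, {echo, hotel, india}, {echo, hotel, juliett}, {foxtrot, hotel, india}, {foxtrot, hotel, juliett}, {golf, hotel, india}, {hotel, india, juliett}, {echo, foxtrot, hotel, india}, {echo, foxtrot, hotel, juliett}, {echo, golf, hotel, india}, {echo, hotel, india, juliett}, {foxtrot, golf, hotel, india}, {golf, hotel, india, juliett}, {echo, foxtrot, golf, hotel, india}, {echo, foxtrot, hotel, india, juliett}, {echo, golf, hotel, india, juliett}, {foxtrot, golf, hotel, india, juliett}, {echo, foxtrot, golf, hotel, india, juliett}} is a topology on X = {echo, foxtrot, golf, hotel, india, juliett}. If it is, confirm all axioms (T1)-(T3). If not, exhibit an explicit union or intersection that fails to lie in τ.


τ is NOT a topology on X.

Axiom (T1): ∅ ∈ τ? Yes; X ∈ τ? Yes.
Axiom (T2/T3): check pairwise unions and intersections of members of τ.
Counterexample for (T2): {foxtrot} ∪ {hotel, india, juliett} = {foxtrot, hotel, india, juliett} ∉ τ. Therefore τ is NOT a topology.


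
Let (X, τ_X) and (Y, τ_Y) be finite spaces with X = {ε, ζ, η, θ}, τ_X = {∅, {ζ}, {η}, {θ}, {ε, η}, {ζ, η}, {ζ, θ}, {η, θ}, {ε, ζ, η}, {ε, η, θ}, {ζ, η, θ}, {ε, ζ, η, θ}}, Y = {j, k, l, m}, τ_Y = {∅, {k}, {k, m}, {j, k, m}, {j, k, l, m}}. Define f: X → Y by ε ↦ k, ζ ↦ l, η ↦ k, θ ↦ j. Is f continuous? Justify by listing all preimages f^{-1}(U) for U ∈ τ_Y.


f IS continuous.

Compute f^{-1}(U) for each U ∈ τ_Y:
  U = ∅: f^{-1}(U) = ∅ ∈ τ_X ✓.
  U = {k}: f^{-1}(U) = {ε, η} ∈ τ_X ✓.
  U = {k, m}: f^{-1}(U) = {ε, η} ∈ τ_X ✓.
  U = {j, k, m}: f^{-1}(U) = {ε, η, θ} ∈ τ_X ✓.
  U = {j, k, l, m}: f^{-1}(U) = {ε, ζ, η, θ} ∈ τ_X ✓.
Every preimage lies in τ_X, so f IS continuous.


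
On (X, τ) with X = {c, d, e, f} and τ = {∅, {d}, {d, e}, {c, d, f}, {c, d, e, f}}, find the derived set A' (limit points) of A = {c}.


A' = {f}

For each x ∈ X, list the open sets U ∈ τ with x ∈ U, then check whether U ∩ (A ∖ {x}) ≠ ∅ for every such U.
  x = c: open {c, d, f} ∋ x has {c, d, f} ∩ (A ∖ {c}) = ∅, so x is NOT a limit point.
  x = d: open {d} ∋ x has {d} ∩ (A ∖ {d}) = ∅, so x is NOT a limit point.
  x = e: open {d, e} ∋ x has {d, e} ∩ (A ∖ {e}) = ∅, so x is NOT a limit point.
  x = f: opens ∋ x are {c, d, f}, {c, d, e, f}; each meets A ∖ {f}, so x IS a limit point.
Collecting: A' = {f}.


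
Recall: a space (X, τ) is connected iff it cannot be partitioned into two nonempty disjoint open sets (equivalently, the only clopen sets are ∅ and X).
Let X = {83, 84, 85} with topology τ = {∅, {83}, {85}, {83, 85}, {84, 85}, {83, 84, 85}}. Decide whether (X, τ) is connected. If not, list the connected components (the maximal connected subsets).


(X, τ) is disconnected; components = [{83}, {84, 85}].

Find clopen sets (U ∈ τ with X ∖ U ∈ τ):
  U = ∅, X ∖ U = {83, 84, 85} — both open, so U is clopen.
  U = {83}, X ∖ U = {84, 85} — both open, so U is clopen.
  U = {84, 85}, X ∖ U = {83} — both open, so U is clopen.
  U = {83, 84, 85}, X ∖ U = ∅ — both open, so U is clopen.
Nontrivial clopen(s) exist: e.g. {83}. So (X, τ) is disconnected.
Compute connected components by grouping points that agree on all clopens:
  component: {83}
  component: {84, 85}


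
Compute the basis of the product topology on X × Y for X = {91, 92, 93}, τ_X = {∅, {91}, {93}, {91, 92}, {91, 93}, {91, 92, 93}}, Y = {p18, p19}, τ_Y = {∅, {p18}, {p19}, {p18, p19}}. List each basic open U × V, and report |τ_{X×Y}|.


Basis B = {∅ × ∅, {91} × {p18}, {91} × {p19}, {93} × {p18}, {93} × {p19}, {91} × {p18, p19}, {91, 92} × {p18}, {91, 93} × {p18}, {91, 92} × {p19}, {91, 93} × {p19}, {93} × {p18, p19}, {91, 92, 93} × {p18}, {91, 92, 93} × {p19}, {91, 92} × {p18, p19}, {91, 93} × {p18, p19}, {91, 92, 93} × {p18, p19}}; |τ_{X×Y}| = 36.

Enumerate products U × V with U ∈ τ_X, V ∈ τ_Y (deduplicated):
  ∅ × ∅ = {} (∅)
  {91} × {p18} = {(91,p18)}
  {91} × {p19} = {(91,p19)}
  {93} × {p18} = {(93,p18)}
  {93} × {p19} = {(93,p19)}
  {91} × {p18, p19} = {(91,p18), (91,p19)}
  {91, 92} × {p18} = {(91,p18), (92,p18)}
  {91, 93} × {p18} = {(91,p18), (93,p18)}
  {91, 92} × {p19} = {(91,p19), (92,p19)}
  {91, 93} × {p19} = {(91,p19), (93,p19)}
  {93} × {p18, p19} = {(93,p18), (93,p19)}
  {91, 92, 93} × {p18} = {(91,p18), (92,p18), (93,p18)}
  {91, 92, 93} × {p19} = {(91,p19), (92,p19), (93,p19)}
  {91, 92} × {p18, p19} = {(91,p18), (91,p19), (92,p18), (92,p19)}
  {91, 93} × {p18, p19} = {(91,p18), (91,p19), (93,p18), (93,p19)}
  {91, 92, 93} × {p18, p19} = {(91,p18), (91,p19), (92,p18), (92,p19), (93,p18), (93,p19)}
These 16 distinct sets form the basis B.
Close under arbitrary unions to get τ_{X×Y}; counting gives |τ_{X×Y}| = 36.


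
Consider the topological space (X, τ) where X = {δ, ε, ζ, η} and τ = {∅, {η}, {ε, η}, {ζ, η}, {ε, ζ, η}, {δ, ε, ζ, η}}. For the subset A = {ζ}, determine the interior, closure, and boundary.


int(A) = ∅, cl(A) = {δ, ζ}, ∂A = {δ, ζ}.

Closed sets in (X, τ) are complements of opens:
  closed(X, τ) = {∅, {δ}, {δ, ε}, {δ, ζ}, {δ, ε, ζ}, {δ, ε, ζ, η}}.
int(A) = ⋃ {U ∈ τ : U ⊆ A}. Opens contained in A: ∅.
Taking the union of these: int(A) = ∅.
cl(A) = ⋂ {C closed : A ⊆ C}. Closed sets containing A: {δ, ζ}, {δ, ε, ζ}, {δ, ε, ζ, η}.
Intersecting these: cl(A) = {δ, ζ}.
∂A = cl(A) ∖ int(A) = {δ, ζ} ∖ ∅ = {δ, ζ}.


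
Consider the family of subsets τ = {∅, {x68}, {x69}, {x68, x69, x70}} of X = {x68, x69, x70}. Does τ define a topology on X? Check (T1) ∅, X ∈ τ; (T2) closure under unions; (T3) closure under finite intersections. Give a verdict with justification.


τ is NOT a topology on X.

Axiom (T1): ∅ ∈ τ? Yes; X ∈ τ? Yes.
Axiom (T2/T3): check pairwise unions and intersections of members of τ.
Counterexample for (T2): {x68} ∪ {x69} = {x68, x69} ∉ τ. Therefore τ is NOT a topology.


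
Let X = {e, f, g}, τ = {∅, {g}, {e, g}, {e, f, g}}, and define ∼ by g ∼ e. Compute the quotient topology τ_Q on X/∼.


X/∼ = {[e=g], [f]}; |τ_Q| = 3.

Equivalence classes: [e=g], [f].
Quotient map π: X → X/∼ sends e ↦ [e=g], f ↦ [f], g ↦ [e=g].
For each subset V ⊆ X/∼, compute π^{-1}(V) ⊆ X and check whether π^{-1}(V) ∈ τ. V is open in τ_Q iff π^{-1}(V) ∈ τ.
  V = {}: π^{-1}(V) = ∅ ∈ τ ✓.
  V = {[e=g]}: π^{-1}(V) = {e, g} ∈ τ ✓.
  V = {[f]}: π^{-1}(V) = {f} ∉ τ ✗.
  V = {[e=g], [f]}: π^{-1}(V) = {e, f, g} ∈ τ ✓.
Open sets in the quotient: τ_Q = {{}, {[e=g]}, {[e=g], [f]}} (3 elements).


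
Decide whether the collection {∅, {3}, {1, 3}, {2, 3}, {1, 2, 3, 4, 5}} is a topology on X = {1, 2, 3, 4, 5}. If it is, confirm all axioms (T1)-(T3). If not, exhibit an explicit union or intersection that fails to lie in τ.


τ is NOT a topology on X.

Axiom (T1): ∅ ∈ τ? Yes; X ∈ τ? Yes.
Axiom (T2/T3): check pairwise unions and intersections of members of τ.
Counterexample for (T2): {1, 3} ∪ {2, 3} = {1, 2, 3} ∉ τ. Therefore τ is NOT a topology.


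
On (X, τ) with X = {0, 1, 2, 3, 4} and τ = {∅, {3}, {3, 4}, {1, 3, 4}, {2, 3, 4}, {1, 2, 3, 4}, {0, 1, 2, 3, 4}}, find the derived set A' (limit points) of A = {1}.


A' = {0}

For each x ∈ X, list the open sets U ∈ τ with x ∈ U, then check whether U ∩ (A ∖ {x}) ≠ ∅ for every such U.
  x = 0: opens ∋ x are {0, 1, 2, 3, 4}; each meets A ∖ {0}, so x IS a limit point.
  x = 1: open {1, 3, 4} ∋ x has {1, 3, 4} ∩ (A ∖ {1}) = ∅, so x is NOT a limit point.
  x = 2: open {2, 3, 4} ∋ x has {2, 3, 4} ∩ (A ∖ {2}) = ∅, so x is NOT a limit point.
  x = 3: open {3} ∋ x has {3} ∩ (A ∖ {3}) = ∅, so x is NOT a limit point.
  x = 4: open {3, 4} ∋ x has {3, 4} ∩ (A ∖ {4}) = ∅, so x is NOT a limit point.
Collecting: A' = {0}.


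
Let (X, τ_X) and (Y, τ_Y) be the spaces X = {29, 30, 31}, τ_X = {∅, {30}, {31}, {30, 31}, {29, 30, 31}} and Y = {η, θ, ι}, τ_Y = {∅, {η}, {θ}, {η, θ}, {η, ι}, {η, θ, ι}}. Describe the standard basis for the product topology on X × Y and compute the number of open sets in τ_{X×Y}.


Basis B = {∅ × ∅, {30} × {η}, {30} × {θ}, {31} × {η}, {31} × {θ}, {30} × {η, θ}, {30} × {η, ι}, {30, 31} × {η}, {30, 31} × {θ}, {31} × {η, θ}, {31} × {η, ι}, {29, 30, 31} × {η}, {29, 30, 31} × {θ}, {30} × {η, θ, ι}, {31} × {η, θ, ι}, {30, 31} × {η, θ}, {30, 31} × {η, ι}, {29, 30, 31} × {η, θ}, {29, 30, 31} × {η, ι}, {30, 31} × {η, θ, ι}, {29, 30, 31} × {η, θ, ι}}; |τ_{X×Y}| = 70.

Enumerate products U × V with U ∈ τ_X, V ∈ τ_Y (deduplicated):
  ∅ × ∅ = {} (∅)
  {30} × {η} = {(30,η)}
  {30} × {θ} = {(30,θ)}
  {31} × {η} = {(31,η)}
  {31} × {θ} = {(31,θ)}
  {30} × {η, θ} = {(30,η), (30,θ)}
  {30} × {η, ι} = {(30,η), (30,ι)}
  {30, 31} × {η} = {(30,η), (31,η)}
  {30, 31} × {θ} = {(30,θ), (31,θ)}
  {31} × {η, θ} = {(31,η), (31,θ)}
  {31} × {η, ι} = {(31,η), (31,ι)}
  {29, 30, 31} × {η} = {(29,η), (30,η), (31,η)}
  {29, 30, 31} × {θ} = {(29,θ), (30,θ), (31,θ)}
  {30} × {η, θ, ι} = {(30,η), (30,θ), (30,ι)}
  {31} × {η, θ, ι} = {(31,η), (31,θ), (31,ι)}
  {30, 31} × {η, θ} = {(30,η), (30,θ), (31,η), (31,θ)}
  {30, 31} × {η, ι} = {(30,η), (30,ι), (31,η), (31,ι)}
  {29, 30, 31} × {η, θ} = {(29,η), (29,θ), (30,η), (30,θ), (31,η), (31,θ)}
  {29, 30, 31} × {η, ι} = {(29,η), (29,ι), (30,η), (30,ι), (31,η), (31,ι)}
  {30, 31} × {η, θ, ι} = {(30,η), (30,θ), (30,ι), (31,η), (31,θ), (31,ι)}
  {29, 30, 31} × {η, θ, ι} = {(29,η), (29,θ), (29,ι), (30,η), (30,θ), (30,ι), (31,η), (31,θ), (31,ι)}
These 21 distinct sets form the basis B.
Close under arbitrary unions to get τ_{X×Y}; counting gives |τ_{X×Y}| = 70.


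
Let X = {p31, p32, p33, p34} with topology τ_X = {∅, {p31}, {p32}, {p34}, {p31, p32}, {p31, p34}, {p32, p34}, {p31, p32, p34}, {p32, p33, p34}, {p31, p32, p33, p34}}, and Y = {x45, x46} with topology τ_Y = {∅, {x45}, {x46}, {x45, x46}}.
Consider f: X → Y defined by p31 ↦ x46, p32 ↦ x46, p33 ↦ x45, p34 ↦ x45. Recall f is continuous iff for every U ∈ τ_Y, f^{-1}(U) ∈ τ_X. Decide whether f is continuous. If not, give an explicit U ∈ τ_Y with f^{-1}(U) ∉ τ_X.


f is NOT continuous.

Compute f^{-1}(U) for each U ∈ τ_Y:
  U = ∅: f^{-1}(U) = ∅ ∈ τ_X ✓.
  U = {x45}: f^{-1}(U) = {p33, p34} ∉ τ_X ✗.
  U = {x46}: f^{-1}(U) = {p31, p32} ∈ τ_X ✓.
  U = {x45, x46}: f^{-1}(U) = {p31, p32, p33, p34} ∈ τ_X ✓.
Found U = {x45} with f^{-1}(U) = {p33, p34} not in τ_X. Therefore f is NOT continuous.


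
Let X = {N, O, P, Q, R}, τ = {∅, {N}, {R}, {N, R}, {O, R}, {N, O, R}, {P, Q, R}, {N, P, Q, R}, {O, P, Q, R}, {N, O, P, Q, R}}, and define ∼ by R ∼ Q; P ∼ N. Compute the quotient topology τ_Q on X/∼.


X/∼ = {[N=P], [O], [Q=R]}; |τ_Q| = 3.

Equivalence classes: [N=P], [O], [Q=R].
Quotient map π: X → X/∼ sends N ↦ [N=P], O ↦ [O], P ↦ [N=P], Q ↦ [Q=R], R ↦ [Q=R].
For each subset V ⊆ X/∼, compute π^{-1}(V) ⊆ X and check whether π^{-1}(V) ∈ τ. V is open in τ_Q iff π^{-1}(V) ∈ τ.
  V = {}: π^{-1}(V) = ∅ ∈ τ ✓.
  V = {[N=P]}: π^{-1}(V) = {N, P} ∉ τ ✗.
  V = {[O]}: π^{-1}(V) = {O} ∉ τ ✗.
  V = {[N=P], [O]}: π^{-1}(V) = {N, O, P} ∉ τ ✗.
  V = {[Q=R]}: π^{-1}(V) = {Q, R} ∉ τ ✗.
  V = {[N=P], [Q=R]}: π^{-1}(V) = {N, P, Q, R} ∈ τ ✓.
  V = {[O], [Q=R]}: π^{-1}(V) = {O, Q, R} ∉ τ ✗.
  V = {[N=P], [O], [Q=R]}: π^{-1}(V) = {N, O, P, Q, R} ∈ τ ✓.
Open sets in the quotient: τ_Q = {{}, {[N=P], [Q=R]}, {[N=P], [O], [Q=R]}} (3 elements).
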